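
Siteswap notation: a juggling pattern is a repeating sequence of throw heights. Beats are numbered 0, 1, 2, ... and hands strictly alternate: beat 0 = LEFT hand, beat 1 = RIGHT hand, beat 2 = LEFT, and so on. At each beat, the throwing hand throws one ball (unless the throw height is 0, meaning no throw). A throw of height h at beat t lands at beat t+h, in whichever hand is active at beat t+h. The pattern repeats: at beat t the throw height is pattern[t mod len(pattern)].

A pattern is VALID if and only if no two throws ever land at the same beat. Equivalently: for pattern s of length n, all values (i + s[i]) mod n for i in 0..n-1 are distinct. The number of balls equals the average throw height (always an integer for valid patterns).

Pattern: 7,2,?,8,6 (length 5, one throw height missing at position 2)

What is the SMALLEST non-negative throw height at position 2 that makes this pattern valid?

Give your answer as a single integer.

i=0: (0 + 7) mod 5 = 2
i=1: (1 + 2) mod 5 = 3
i=2: s[i]=? (unknown)
i=3: (3 + 8) mod 5 = 1
i=4: (4 + 6) mod 5 = 0
Known residues: [0, 1, 2, 3]; need a permutation of 0..4, so missing residue r = 4
Need (2 + s) mod 5 = 4; smallest s = (4 - 2) mod 5 = 2

Answer: 2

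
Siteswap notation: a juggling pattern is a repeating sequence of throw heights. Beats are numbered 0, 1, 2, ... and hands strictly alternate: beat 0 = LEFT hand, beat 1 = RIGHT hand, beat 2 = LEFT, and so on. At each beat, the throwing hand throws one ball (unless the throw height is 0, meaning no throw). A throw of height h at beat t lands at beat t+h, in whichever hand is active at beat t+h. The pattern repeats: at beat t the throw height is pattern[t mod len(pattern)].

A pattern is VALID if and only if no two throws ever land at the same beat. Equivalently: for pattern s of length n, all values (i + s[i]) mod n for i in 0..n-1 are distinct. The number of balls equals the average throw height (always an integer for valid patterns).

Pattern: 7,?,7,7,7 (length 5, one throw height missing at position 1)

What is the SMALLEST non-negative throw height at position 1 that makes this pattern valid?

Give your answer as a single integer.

i=0: (0 + 7) mod 5 = 2
i=1: s[i]=? (unknown)
i=2: (2 + 7) mod 5 = 4
i=3: (3 + 7) mod 5 = 0
i=4: (4 + 7) mod 5 = 1
Known residues: [0, 1, 2, 4]; need a permutation of 0..4, so missing residue r = 3
Need (1 + s) mod 5 = 3; smallest s = (3 - 1) mod 5 = 2

Answer: 2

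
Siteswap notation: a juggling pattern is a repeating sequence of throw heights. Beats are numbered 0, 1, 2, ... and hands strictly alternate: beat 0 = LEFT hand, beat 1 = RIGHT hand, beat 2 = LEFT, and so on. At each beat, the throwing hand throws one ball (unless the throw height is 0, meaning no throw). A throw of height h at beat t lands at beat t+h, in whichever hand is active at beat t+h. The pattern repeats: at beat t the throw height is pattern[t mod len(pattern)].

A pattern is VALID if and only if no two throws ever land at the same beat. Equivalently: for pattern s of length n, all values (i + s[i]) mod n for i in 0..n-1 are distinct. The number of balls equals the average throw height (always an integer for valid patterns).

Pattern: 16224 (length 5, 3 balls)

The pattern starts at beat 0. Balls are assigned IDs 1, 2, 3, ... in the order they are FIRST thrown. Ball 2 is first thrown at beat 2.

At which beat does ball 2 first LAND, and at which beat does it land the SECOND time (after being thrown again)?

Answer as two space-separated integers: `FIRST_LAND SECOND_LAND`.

Answer: 4 8

Derivation:
Beat 0 (L): throw ball1 h=1 -> lands@1:R; in-air after throw: [b1@1:R]
Beat 1 (R): throw ball1 h=6 -> lands@7:R; in-air after throw: [b1@7:R]
Beat 2 (L): throw ball2 h=2 -> lands@4:L; in-air after throw: [b2@4:L b1@7:R]
Beat 3 (R): throw ball3 h=2 -> lands@5:R; in-air after throw: [b2@4:L b3@5:R b1@7:R]
Beat 4 (L): throw ball2 h=4 -> lands@8:L; in-air after throw: [b3@5:R b1@7:R b2@8:L]
Beat 5 (R): throw ball3 h=1 -> lands@6:L; in-air after throw: [b3@6:L b1@7:R b2@8:L]
Beat 6 (L): throw ball3 h=6 -> lands@12:L; in-air after throw: [b1@7:R b2@8:L b3@12:L]
Beat 7 (R): throw ball1 h=2 -> lands@9:R; in-air after throw: [b2@8:L b1@9:R b3@12:L]
Beat 8 (L): throw ball2 h=2 -> lands@10:L; in-air after throw: [b1@9:R b2@10:L b3@12:L]
Ball 2: thrown@2 h=2 -> first land @4; rethrown@4 h=4 -> second land @8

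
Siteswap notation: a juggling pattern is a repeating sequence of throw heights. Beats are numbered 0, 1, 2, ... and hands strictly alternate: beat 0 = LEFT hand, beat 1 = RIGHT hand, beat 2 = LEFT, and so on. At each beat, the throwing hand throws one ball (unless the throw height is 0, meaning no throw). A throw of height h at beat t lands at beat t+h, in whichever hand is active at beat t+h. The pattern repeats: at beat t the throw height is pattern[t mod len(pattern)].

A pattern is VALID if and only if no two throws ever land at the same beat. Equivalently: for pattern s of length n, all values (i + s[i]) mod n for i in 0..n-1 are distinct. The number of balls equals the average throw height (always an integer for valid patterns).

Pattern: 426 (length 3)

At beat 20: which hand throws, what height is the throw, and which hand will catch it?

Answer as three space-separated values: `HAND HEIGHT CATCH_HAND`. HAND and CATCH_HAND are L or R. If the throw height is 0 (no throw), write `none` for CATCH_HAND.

Beat 20: 20 mod 2 = 0, so hand = L
Throw height = pattern[20 mod 3] = pattern[2] = 6
Lands at beat 20+6=26, 26 mod 2 = 0, so catch hand = L

Answer: L 6 L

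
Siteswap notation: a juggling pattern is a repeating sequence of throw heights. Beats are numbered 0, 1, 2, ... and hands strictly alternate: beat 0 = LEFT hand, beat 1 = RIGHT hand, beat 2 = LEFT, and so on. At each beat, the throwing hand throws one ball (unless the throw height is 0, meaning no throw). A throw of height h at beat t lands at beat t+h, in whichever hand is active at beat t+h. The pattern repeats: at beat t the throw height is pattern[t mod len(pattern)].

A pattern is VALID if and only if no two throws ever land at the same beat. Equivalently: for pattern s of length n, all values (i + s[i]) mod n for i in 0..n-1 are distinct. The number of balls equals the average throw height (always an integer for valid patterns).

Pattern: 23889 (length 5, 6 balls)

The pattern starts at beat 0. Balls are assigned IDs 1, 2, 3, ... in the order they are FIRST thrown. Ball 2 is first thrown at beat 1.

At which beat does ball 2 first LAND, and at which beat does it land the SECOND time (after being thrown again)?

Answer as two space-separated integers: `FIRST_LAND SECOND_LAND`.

Answer: 4 13

Derivation:
Beat 0 (L): throw ball1 h=2 -> lands@2:L; in-air after throw: [b1@2:L]
Beat 1 (R): throw ball2 h=3 -> lands@4:L; in-air after throw: [b1@2:L b2@4:L]
Beat 2 (L): throw ball1 h=8 -> lands@10:L; in-air after throw: [b2@4:L b1@10:L]
Beat 3 (R): throw ball3 h=8 -> lands@11:R; in-air after throw: [b2@4:L b1@10:L b3@11:R]
Beat 4 (L): throw ball2 h=9 -> lands@13:R; in-air after throw: [b1@10:L b3@11:R b2@13:R]
Beat 5 (R): throw ball4 h=2 -> lands@7:R; in-air after throw: [b4@7:R b1@10:L b3@11:R b2@13:R]
Beat 6 (L): throw ball5 h=3 -> lands@9:R; in-air after throw: [b4@7:R b5@9:R b1@10:L b3@11:R b2@13:R]
Beat 7 (R): throw ball4 h=8 -> lands@15:R; in-air after throw: [b5@9:R b1@10:L b3@11:R b2@13:R b4@15:R]
Beat 8 (L): throw ball6 h=8 -> lands@16:L; in-air after throw: [b5@9:R b1@10:L b3@11:R b2@13:R b4@15:R b6@16:L]
Beat 9 (R): throw ball5 h=9 -> lands@18:L; in-air after throw: [b1@10:L b3@11:R b2@13:R b4@15:R b6@16:L b5@18:L]
Beat 10 (L): throw ball1 h=2 -> lands@12:L; in-air after throw: [b3@11:R b1@12:L b2@13:R b4@15:R b6@16:L b5@18:L]
Beat 11 (R): throw ball3 h=3 -> lands@14:L; in-air after throw: [b1@12:L b2@13:R b3@14:L b4@15:R b6@16:L b5@18:L]
Beat 12 (L): throw ball1 h=8 -> lands@20:L; in-air after throw: [b2@13:R b3@14:L b4@15:R b6@16:L b5@18:L b1@20:L]
Ball 2: thrown@1 h=3 -> first land @4; rethrown@4 h=9 -> second land @13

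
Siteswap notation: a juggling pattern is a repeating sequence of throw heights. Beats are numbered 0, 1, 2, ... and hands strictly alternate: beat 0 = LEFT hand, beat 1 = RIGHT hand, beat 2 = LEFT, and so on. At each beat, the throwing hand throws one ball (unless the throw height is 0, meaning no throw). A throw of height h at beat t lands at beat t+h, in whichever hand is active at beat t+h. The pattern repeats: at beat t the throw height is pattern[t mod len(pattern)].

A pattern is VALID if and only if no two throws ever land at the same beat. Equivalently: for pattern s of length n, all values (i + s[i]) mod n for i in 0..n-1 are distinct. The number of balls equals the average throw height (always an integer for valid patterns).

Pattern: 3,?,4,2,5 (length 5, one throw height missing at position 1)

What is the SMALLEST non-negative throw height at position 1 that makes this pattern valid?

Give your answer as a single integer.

Answer: 1

Derivation:
i=0: (0 + 3) mod 5 = 3
i=1: s[i]=? (unknown)
i=2: (2 + 4) mod 5 = 1
i=3: (3 + 2) mod 5 = 0
i=4: (4 + 5) mod 5 = 4
Known residues: [0, 1, 3, 4]; need a permutation of 0..4, so missing residue r = 2
Need (1 + s) mod 5 = 2; smallest s = (2 - 1) mod 5 = 1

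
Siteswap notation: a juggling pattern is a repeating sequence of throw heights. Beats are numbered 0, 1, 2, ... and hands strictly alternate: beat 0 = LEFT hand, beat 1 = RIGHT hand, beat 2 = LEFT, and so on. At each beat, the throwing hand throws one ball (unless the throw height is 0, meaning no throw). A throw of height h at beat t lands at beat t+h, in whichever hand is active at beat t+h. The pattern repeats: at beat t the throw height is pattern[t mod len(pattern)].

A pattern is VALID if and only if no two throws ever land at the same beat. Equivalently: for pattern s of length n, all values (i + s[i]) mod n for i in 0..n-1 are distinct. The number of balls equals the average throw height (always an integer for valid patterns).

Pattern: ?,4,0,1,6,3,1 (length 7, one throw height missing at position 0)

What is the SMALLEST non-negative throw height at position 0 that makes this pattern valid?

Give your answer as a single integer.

i=0: s[i]=? (unknown)
i=1: (1 + 4) mod 7 = 5
i=2: (2 + 0) mod 7 = 2
i=3: (3 + 1) mod 7 = 4
i=4: (4 + 6) mod 7 = 3
i=5: (5 + 3) mod 7 = 1
i=6: (6 + 1) mod 7 = 0
Known residues: [0, 1, 2, 3, 4, 5]; need a permutation of 0..6, so missing residue r = 6
Need (0 + s) mod 7 = 6; smallest s = (6 - 0) mod 7 = 6

Answer: 6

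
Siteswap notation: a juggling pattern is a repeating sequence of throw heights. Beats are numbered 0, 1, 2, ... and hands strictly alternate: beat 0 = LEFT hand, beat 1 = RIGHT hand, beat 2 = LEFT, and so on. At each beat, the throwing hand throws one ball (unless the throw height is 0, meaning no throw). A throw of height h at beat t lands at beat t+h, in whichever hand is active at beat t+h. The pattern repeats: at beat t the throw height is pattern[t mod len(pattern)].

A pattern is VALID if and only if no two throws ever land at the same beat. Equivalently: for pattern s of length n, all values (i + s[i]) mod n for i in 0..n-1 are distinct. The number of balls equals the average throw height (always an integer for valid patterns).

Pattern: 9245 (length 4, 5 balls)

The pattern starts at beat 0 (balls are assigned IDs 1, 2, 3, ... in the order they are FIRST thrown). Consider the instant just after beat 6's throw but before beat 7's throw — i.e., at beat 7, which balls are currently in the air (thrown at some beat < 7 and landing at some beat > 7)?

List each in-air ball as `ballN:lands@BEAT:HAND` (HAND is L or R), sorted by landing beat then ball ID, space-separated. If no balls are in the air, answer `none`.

Beat 0 (L): throw ball1 h=9 -> lands@9:R; in-air after throw: [b1@9:R]
Beat 1 (R): throw ball2 h=2 -> lands@3:R; in-air after throw: [b2@3:R b1@9:R]
Beat 2 (L): throw ball3 h=4 -> lands@6:L; in-air after throw: [b2@3:R b3@6:L b1@9:R]
Beat 3 (R): throw ball2 h=5 -> lands@8:L; in-air after throw: [b3@6:L b2@8:L b1@9:R]
Beat 4 (L): throw ball4 h=9 -> lands@13:R; in-air after throw: [b3@6:L b2@8:L b1@9:R b4@13:R]
Beat 5 (R): throw ball5 h=2 -> lands@7:R; in-air after throw: [b3@6:L b5@7:R b2@8:L b1@9:R b4@13:R]
Beat 6 (L): throw ball3 h=4 -> lands@10:L; in-air after throw: [b5@7:R b2@8:L b1@9:R b3@10:L b4@13:R]
Beat 7 (R): throw ball5 h=5 -> lands@12:L; in-air after throw: [b2@8:L b1@9:R b3@10:L b5@12:L b4@13:R]

Answer: ball2:lands@8:L ball1:lands@9:R ball3:lands@10:L ball4:lands@13:R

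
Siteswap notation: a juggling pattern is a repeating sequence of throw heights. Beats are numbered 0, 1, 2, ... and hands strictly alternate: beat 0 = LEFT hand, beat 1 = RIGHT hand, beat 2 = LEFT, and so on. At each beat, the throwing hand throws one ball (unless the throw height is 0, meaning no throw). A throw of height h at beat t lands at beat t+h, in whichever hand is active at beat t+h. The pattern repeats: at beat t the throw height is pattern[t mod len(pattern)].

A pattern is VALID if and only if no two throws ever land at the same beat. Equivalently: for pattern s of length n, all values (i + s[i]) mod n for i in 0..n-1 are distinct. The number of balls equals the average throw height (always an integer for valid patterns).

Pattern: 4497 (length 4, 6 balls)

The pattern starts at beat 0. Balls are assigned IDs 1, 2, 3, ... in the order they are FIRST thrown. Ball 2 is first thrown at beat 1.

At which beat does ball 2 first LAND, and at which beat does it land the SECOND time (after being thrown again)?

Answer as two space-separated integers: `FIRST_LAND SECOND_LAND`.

Answer: 5 9

Derivation:
Beat 0 (L): throw ball1 h=4 -> lands@4:L; in-air after throw: [b1@4:L]
Beat 1 (R): throw ball2 h=4 -> lands@5:R; in-air after throw: [b1@4:L b2@5:R]
Beat 2 (L): throw ball3 h=9 -> lands@11:R; in-air after throw: [b1@4:L b2@5:R b3@11:R]
Beat 3 (R): throw ball4 h=7 -> lands@10:L; in-air after throw: [b1@4:L b2@5:R b4@10:L b3@11:R]
Beat 4 (L): throw ball1 h=4 -> lands@8:L; in-air after throw: [b2@5:R b1@8:L b4@10:L b3@11:R]
Beat 5 (R): throw ball2 h=4 -> lands@9:R; in-air after throw: [b1@8:L b2@9:R b4@10:L b3@11:R]
Beat 6 (L): throw ball5 h=9 -> lands@15:R; in-air after throw: [b1@8:L b2@9:R b4@10:L b3@11:R b5@15:R]
Beat 7 (R): throw ball6 h=7 -> lands@14:L; in-air after throw: [b1@8:L b2@9:R b4@10:L b3@11:R b6@14:L b5@15:R]
Beat 8 (L): throw ball1 h=4 -> lands@12:L; in-air after throw: [b2@9:R b4@10:L b3@11:R b1@12:L b6@14:L b5@15:R]
Beat 9 (R): throw ball2 h=4 -> lands@13:R; in-air after throw: [b4@10:L b3@11:R b1@12:L b2@13:R b6@14:L b5@15:R]
Ball 2: thrown@1 h=4 -> first land @5; rethrown@5 h=4 -> second land @9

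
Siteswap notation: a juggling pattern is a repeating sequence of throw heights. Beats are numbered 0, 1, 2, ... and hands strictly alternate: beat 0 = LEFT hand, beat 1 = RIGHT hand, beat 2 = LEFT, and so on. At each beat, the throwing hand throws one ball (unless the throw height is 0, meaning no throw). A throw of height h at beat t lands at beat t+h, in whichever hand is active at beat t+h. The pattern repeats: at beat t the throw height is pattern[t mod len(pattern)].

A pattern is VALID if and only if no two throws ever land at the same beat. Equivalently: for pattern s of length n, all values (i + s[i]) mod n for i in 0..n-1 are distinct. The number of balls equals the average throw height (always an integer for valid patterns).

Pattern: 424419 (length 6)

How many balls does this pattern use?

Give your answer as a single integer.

Pattern = [4, 2, 4, 4, 1, 9], length n = 6
  position 0: throw height = 4, running sum = 4
  position 1: throw height = 2, running sum = 6
  position 2: throw height = 4, running sum = 10
  position 3: throw height = 4, running sum = 14
  position 4: throw height = 1, running sum = 15
  position 5: throw height = 9, running sum = 24
Total sum = 24; balls = sum / n = 24 / 6 = 4

Answer: 4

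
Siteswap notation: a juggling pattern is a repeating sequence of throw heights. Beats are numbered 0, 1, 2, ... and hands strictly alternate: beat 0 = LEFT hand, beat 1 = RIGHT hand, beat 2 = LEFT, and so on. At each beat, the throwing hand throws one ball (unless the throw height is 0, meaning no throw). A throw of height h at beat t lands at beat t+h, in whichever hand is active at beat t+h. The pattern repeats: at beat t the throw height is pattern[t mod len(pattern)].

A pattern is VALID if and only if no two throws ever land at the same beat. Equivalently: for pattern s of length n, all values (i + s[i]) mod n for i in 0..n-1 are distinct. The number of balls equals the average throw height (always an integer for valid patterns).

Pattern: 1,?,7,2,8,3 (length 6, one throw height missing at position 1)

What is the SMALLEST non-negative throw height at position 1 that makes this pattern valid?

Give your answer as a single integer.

Answer: 3

Derivation:
i=0: (0 + 1) mod 6 = 1
i=1: s[i]=? (unknown)
i=2: (2 + 7) mod 6 = 3
i=3: (3 + 2) mod 6 = 5
i=4: (4 + 8) mod 6 = 0
i=5: (5 + 3) mod 6 = 2
Known residues: [0, 1, 2, 3, 5]; need a permutation of 0..5, so missing residue r = 4
Need (1 + s) mod 6 = 4; smallest s = (4 - 1) mod 6 = 3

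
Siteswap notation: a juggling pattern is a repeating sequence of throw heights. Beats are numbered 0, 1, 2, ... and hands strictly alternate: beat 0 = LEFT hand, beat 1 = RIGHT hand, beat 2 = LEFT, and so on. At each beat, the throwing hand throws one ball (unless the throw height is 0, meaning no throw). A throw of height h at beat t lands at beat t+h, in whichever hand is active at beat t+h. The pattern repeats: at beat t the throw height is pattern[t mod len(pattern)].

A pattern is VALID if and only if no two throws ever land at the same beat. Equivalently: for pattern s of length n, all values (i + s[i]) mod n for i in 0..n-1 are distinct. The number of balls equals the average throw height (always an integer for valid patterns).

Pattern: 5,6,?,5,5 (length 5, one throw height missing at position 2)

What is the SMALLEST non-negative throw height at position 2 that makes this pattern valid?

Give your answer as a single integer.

Answer: 4

Derivation:
i=0: (0 + 5) mod 5 = 0
i=1: (1 + 6) mod 5 = 2
i=2: s[i]=? (unknown)
i=3: (3 + 5) mod 5 = 3
i=4: (4 + 5) mod 5 = 4
Known residues: [0, 2, 3, 4]; need a permutation of 0..4, so missing residue r = 1
Need (2 + s) mod 5 = 1; smallest s = (1 - 2) mod 5 = 4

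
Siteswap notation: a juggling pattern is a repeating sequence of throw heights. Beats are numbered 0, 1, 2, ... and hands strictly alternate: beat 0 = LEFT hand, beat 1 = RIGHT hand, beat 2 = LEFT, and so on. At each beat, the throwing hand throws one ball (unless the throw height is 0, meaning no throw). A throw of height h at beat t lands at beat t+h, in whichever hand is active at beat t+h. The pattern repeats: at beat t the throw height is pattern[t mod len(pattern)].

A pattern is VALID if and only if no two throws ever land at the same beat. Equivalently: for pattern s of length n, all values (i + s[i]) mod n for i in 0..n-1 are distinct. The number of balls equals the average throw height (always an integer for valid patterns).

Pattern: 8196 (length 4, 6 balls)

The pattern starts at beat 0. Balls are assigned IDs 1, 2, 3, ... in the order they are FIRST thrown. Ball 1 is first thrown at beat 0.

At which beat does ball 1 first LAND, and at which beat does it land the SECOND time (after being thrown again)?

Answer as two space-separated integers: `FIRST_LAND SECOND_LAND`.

Answer: 8 16

Derivation:
Beat 0 (L): throw ball1 h=8 -> lands@8:L; in-air after throw: [b1@8:L]
Beat 1 (R): throw ball2 h=1 -> lands@2:L; in-air after throw: [b2@2:L b1@8:L]
Beat 2 (L): throw ball2 h=9 -> lands@11:R; in-air after throw: [b1@8:L b2@11:R]
Beat 3 (R): throw ball3 h=6 -> lands@9:R; in-air after throw: [b1@8:L b3@9:R b2@11:R]
Beat 4 (L): throw ball4 h=8 -> lands@12:L; in-air after throw: [b1@8:L b3@9:R b2@11:R b4@12:L]
Beat 5 (R): throw ball5 h=1 -> lands@6:L; in-air after throw: [b5@6:L b1@8:L b3@9:R b2@11:R b4@12:L]
Beat 6 (L): throw ball5 h=9 -> lands@15:R; in-air after throw: [b1@8:L b3@9:R b2@11:R b4@12:L b5@15:R]
Beat 7 (R): throw ball6 h=6 -> lands@13:R; in-air after throw: [b1@8:L b3@9:R b2@11:R b4@12:L b6@13:R b5@15:R]
Beat 8 (L): throw ball1 h=8 -> lands@16:L; in-air after throw: [b3@9:R b2@11:R b4@12:L b6@13:R b5@15:R b1@16:L]
Beat 9 (R): throw ball3 h=1 -> lands@10:L; in-air after throw: [b3@10:L b2@11:R b4@12:L b6@13:R b5@15:R b1@16:L]
Beat 10 (L): throw ball3 h=9 -> lands@19:R; in-air after throw: [b2@11:R b4@12:L b6@13:R b5@15:R b1@16:L b3@19:R]
Beat 11 (R): throw ball2 h=6 -> lands@17:R; in-air after throw: [b4@12:L b6@13:R b5@15:R b1@16:L b2@17:R b3@19:R]
Beat 12 (L): throw ball4 h=8 -> lands@20:L; in-air after throw: [b6@13:R b5@15:R b1@16:L b2@17:R b3@19:R b4@20:L]
Beat 13 (R): throw ball6 h=1 -> lands@14:L; in-air after throw: [b6@14:L b5@15:R b1@16:L b2@17:R b3@19:R b4@20:L]
Beat 14 (L): throw ball6 h=9 -> lands@23:R; in-air after throw: [b5@15:R b1@16:L b2@17:R b3@19:R b4@20:L b6@23:R]
Beat 15 (R): throw ball5 h=6 -> lands@21:R; in-air after throw: [b1@16:L b2@17:R b3@19:R b4@20:L b5@21:R b6@23:R]
Beat 16 (L): throw ball1 h=8 -> lands@24:L; in-air after throw: [b2@17:R b3@19:R b4@20:L b5@21:R b6@23:R b1@24:L]
Ball 1: thrown@0 h=8 -> first land @8; rethrown@8 h=8 -> second land @16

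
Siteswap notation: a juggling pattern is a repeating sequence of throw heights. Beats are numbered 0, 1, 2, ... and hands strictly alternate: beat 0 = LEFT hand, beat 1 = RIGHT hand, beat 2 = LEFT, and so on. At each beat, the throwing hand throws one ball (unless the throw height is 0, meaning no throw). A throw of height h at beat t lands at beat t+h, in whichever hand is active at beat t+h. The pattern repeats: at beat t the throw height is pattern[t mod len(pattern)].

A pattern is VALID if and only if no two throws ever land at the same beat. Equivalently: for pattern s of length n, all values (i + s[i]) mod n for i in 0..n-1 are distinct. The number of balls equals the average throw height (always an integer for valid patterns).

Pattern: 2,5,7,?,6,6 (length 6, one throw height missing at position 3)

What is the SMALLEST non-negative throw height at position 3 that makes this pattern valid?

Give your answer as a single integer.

i=0: (0 + 2) mod 6 = 2
i=1: (1 + 5) mod 6 = 0
i=2: (2 + 7) mod 6 = 3
i=3: s[i]=? (unknown)
i=4: (4 + 6) mod 6 = 4
i=5: (5 + 6) mod 6 = 5
Known residues: [0, 2, 3, 4, 5]; need a permutation of 0..5, so missing residue r = 1
Need (3 + s) mod 6 = 1; smallest s = (1 - 3) mod 6 = 4

Answer: 4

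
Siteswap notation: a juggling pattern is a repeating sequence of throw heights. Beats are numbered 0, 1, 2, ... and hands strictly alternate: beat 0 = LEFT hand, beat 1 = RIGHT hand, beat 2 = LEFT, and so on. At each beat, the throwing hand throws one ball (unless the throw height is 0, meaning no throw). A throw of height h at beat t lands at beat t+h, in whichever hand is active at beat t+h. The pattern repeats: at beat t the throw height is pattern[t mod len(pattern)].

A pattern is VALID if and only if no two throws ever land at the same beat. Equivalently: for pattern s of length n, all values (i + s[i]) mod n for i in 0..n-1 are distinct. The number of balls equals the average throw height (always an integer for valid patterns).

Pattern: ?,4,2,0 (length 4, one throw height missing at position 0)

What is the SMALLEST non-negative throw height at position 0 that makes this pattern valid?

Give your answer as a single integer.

Answer: 2

Derivation:
i=0: s[i]=? (unknown)
i=1: (1 + 4) mod 4 = 1
i=2: (2 + 2) mod 4 = 0
i=3: (3 + 0) mod 4 = 3
Known residues: [0, 1, 3]; need a permutation of 0..3, so missing residue r = 2
Need (0 + s) mod 4 = 2; smallest s = (2 - 0) mod 4 = 2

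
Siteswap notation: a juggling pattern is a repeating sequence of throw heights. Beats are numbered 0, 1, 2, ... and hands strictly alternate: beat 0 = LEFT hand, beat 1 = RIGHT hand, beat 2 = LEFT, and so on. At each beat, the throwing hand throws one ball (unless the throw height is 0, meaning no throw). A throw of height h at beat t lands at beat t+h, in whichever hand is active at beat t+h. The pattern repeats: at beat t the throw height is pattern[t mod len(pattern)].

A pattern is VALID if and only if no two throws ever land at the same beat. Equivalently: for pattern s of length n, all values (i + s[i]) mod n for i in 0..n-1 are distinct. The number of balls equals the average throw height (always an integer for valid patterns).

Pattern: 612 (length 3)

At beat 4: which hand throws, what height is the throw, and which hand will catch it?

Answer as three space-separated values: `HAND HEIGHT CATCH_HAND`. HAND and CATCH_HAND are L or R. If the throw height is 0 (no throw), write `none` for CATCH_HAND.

Answer: L 1 R

Derivation:
Beat 4: 4 mod 2 = 0, so hand = L
Throw height = pattern[4 mod 3] = pattern[1] = 1
Lands at beat 4+1=5, 5 mod 2 = 1, so catch hand = R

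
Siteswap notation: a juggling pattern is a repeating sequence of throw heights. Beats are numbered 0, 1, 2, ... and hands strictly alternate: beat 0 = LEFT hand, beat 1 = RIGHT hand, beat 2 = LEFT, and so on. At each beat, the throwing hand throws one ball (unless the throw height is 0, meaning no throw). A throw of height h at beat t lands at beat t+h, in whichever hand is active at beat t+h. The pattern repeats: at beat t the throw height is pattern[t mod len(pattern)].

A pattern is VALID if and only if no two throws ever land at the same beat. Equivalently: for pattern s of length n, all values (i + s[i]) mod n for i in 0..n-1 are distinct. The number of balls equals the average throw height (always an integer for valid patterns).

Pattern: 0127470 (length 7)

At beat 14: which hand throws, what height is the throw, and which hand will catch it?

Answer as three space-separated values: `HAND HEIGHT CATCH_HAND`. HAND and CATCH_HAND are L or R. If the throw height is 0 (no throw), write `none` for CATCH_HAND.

Beat 14: 14 mod 2 = 0, so hand = L
Throw height = pattern[14 mod 7] = pattern[0] = 0

Answer: L 0 none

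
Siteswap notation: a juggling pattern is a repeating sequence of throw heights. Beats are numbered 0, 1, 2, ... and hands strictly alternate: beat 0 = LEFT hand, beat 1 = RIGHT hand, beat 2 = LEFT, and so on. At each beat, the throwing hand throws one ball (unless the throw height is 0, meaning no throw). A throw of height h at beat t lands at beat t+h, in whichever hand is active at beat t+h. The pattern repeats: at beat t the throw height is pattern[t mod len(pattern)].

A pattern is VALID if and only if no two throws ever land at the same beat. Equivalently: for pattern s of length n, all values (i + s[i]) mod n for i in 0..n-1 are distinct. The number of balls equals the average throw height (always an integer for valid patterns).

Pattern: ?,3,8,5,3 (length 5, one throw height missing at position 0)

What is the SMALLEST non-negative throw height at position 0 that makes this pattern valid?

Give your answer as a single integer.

Answer: 1

Derivation:
i=0: s[i]=? (unknown)
i=1: (1 + 3) mod 5 = 4
i=2: (2 + 8) mod 5 = 0
i=3: (3 + 5) mod 5 = 3
i=4: (4 + 3) mod 5 = 2
Known residues: [0, 2, 3, 4]; need a permutation of 0..4, so missing residue r = 1
Need (0 + s) mod 5 = 1; smallest s = (1 - 0) mod 5 = 1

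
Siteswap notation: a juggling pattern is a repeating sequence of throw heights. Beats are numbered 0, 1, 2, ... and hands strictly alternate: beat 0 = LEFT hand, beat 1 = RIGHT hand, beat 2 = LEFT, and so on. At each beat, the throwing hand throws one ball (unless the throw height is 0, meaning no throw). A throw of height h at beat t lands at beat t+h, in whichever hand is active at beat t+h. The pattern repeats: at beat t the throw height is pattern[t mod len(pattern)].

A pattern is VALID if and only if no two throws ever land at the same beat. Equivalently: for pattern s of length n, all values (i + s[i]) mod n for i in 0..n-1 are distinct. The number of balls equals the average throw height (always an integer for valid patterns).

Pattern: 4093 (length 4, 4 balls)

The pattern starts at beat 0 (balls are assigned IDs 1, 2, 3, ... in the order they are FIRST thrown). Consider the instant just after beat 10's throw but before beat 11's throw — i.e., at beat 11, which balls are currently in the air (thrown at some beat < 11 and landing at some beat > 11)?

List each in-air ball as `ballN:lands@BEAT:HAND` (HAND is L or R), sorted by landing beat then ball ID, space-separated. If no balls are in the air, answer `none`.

Beat 0 (L): throw ball1 h=4 -> lands@4:L; in-air after throw: [b1@4:L]
Beat 2 (L): throw ball2 h=9 -> lands@11:R; in-air after throw: [b1@4:L b2@11:R]
Beat 3 (R): throw ball3 h=3 -> lands@6:L; in-air after throw: [b1@4:L b3@6:L b2@11:R]
Beat 4 (L): throw ball1 h=4 -> lands@8:L; in-air after throw: [b3@6:L b1@8:L b2@11:R]
Beat 6 (L): throw ball3 h=9 -> lands@15:R; in-air after throw: [b1@8:L b2@11:R b3@15:R]
Beat 7 (R): throw ball4 h=3 -> lands@10:L; in-air after throw: [b1@8:L b4@10:L b2@11:R b3@15:R]
Beat 8 (L): throw ball1 h=4 -> lands@12:L; in-air after throw: [b4@10:L b2@11:R b1@12:L b3@15:R]
Beat 10 (L): throw ball4 h=9 -> lands@19:R; in-air after throw: [b2@11:R b1@12:L b3@15:R b4@19:R]
Beat 11 (R): throw ball2 h=3 -> lands@14:L; in-air after throw: [b1@12:L b2@14:L b3@15:R b4@19:R]

Answer: ball1:lands@12:L ball3:lands@15:R ball4:lands@19:R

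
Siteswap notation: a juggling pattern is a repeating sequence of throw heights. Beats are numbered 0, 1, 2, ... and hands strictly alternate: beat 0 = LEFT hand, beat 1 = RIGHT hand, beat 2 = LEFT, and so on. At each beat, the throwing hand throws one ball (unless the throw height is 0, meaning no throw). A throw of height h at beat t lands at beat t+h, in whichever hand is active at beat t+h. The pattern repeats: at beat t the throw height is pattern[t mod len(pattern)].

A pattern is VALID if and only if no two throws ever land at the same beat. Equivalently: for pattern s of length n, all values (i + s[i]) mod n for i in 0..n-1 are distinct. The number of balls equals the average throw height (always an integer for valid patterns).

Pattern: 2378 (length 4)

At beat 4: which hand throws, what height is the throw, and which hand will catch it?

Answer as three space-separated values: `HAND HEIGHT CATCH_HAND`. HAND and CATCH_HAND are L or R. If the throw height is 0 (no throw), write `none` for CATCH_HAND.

Beat 4: 4 mod 2 = 0, so hand = L
Throw height = pattern[4 mod 4] = pattern[0] = 2
Lands at beat 4+2=6, 6 mod 2 = 0, so catch hand = L

Answer: L 2 L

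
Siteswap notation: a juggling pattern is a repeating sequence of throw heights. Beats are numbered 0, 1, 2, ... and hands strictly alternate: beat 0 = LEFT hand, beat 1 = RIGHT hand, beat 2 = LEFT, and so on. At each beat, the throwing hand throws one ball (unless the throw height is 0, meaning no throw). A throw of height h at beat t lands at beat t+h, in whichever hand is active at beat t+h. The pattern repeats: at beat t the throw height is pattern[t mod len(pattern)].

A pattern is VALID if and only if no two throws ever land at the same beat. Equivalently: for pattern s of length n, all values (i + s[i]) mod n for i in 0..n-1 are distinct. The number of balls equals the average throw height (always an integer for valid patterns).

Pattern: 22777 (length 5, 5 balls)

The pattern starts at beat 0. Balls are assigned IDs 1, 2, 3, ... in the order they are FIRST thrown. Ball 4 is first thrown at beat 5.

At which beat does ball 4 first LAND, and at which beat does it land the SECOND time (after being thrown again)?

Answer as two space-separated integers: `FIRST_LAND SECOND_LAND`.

Beat 0 (L): throw ball1 h=2 -> lands@2:L; in-air after throw: [b1@2:L]
Beat 1 (R): throw ball2 h=2 -> lands@3:R; in-air after throw: [b1@2:L b2@3:R]
Beat 2 (L): throw ball1 h=7 -> lands@9:R; in-air after throw: [b2@3:R b1@9:R]
Beat 3 (R): throw ball2 h=7 -> lands@10:L; in-air after throw: [b1@9:R b2@10:L]
Beat 4 (L): throw ball3 h=7 -> lands@11:R; in-air after throw: [b1@9:R b2@10:L b3@11:R]
Beat 5 (R): throw ball4 h=2 -> lands@7:R; in-air after throw: [b4@7:R b1@9:R b2@10:L b3@11:R]
Beat 6 (L): throw ball5 h=2 -> lands@8:L; in-air after throw: [b4@7:R b5@8:L b1@9:R b2@10:L b3@11:R]
Beat 7 (R): throw ball4 h=7 -> lands@14:L; in-air after throw: [b5@8:L b1@9:R b2@10:L b3@11:R b4@14:L]
Beat 8 (L): throw ball5 h=7 -> lands@15:R; in-air after throw: [b1@9:R b2@10:L b3@11:R b4@14:L b5@15:R]
Beat 9 (R): throw ball1 h=7 -> lands@16:L; in-air after throw: [b2@10:L b3@11:R b4@14:L b5@15:R b1@16:L]
Beat 10 (L): throw ball2 h=2 -> lands@12:L; in-air after throw: [b3@11:R b2@12:L b4@14:L b5@15:R b1@16:L]
Beat 11 (R): throw ball3 h=2 -> lands@13:R; in-air after throw: [b2@12:L b3@13:R b4@14:L b5@15:R b1@16:L]
Beat 12 (L): throw ball2 h=7 -> lands@19:R; in-air after throw: [b3@13:R b4@14:L b5@15:R b1@16:L b2@19:R]
Beat 13 (R): throw ball3 h=7 -> lands@20:L; in-air after throw: [b4@14:L b5@15:R b1@16:L b2@19:R b3@20:L]
Beat 14 (L): throw ball4 h=7 -> lands@21:R; in-air after throw: [b5@15:R b1@16:L b2@19:R b3@20:L b4@21:R]
Ball 4: thrown@5 h=2 -> first land @7; rethrown@7 h=7 -> second land @14

Answer: 7 14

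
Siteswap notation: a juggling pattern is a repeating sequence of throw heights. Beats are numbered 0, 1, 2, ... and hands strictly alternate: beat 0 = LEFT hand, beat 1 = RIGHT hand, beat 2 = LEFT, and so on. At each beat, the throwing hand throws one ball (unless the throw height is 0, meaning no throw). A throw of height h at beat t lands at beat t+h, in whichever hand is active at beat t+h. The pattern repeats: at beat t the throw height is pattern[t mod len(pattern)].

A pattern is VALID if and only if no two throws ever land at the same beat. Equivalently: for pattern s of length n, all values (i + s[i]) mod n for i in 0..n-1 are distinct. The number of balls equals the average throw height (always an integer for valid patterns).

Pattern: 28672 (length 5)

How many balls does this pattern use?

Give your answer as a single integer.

Answer: 5

Derivation:
Pattern = [2, 8, 6, 7, 2], length n = 5
  position 0: throw height = 2, running sum = 2
  position 1: throw height = 8, running sum = 10
  position 2: throw height = 6, running sum = 16
  position 3: throw height = 7, running sum = 23
  position 4: throw height = 2, running sum = 25
Total sum = 25; balls = sum / n = 25 / 5 = 5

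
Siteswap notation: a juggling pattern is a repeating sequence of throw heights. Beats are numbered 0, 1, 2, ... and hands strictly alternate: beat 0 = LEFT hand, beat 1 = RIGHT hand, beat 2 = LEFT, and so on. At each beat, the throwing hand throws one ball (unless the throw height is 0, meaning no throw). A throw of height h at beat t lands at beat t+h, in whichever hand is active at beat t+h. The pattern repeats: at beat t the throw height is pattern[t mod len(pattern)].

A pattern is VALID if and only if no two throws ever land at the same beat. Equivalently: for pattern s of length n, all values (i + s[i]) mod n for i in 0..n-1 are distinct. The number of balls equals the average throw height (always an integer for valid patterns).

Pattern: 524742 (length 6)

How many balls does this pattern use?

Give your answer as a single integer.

Answer: 4

Derivation:
Pattern = [5, 2, 4, 7, 4, 2], length n = 6
  position 0: throw height = 5, running sum = 5
  position 1: throw height = 2, running sum = 7
  position 2: throw height = 4, running sum = 11
  position 3: throw height = 7, running sum = 18
  position 4: throw height = 4, running sum = 22
  position 5: throw height = 2, running sum = 24
Total sum = 24; balls = sum / n = 24 / 6 = 4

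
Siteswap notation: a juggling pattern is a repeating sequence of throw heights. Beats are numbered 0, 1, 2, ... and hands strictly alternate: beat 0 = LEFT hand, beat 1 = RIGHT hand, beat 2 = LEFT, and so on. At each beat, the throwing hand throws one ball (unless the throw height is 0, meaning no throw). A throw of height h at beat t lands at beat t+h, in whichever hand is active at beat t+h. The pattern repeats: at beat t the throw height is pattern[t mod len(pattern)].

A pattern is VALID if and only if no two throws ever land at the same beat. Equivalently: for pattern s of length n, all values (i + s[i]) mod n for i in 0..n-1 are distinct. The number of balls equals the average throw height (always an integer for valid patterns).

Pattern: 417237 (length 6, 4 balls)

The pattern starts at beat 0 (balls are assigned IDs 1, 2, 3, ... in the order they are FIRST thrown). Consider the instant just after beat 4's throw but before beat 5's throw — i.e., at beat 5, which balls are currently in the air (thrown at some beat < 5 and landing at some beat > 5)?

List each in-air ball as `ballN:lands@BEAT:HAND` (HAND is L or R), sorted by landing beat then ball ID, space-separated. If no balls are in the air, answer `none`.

Beat 0 (L): throw ball1 h=4 -> lands@4:L; in-air after throw: [b1@4:L]
Beat 1 (R): throw ball2 h=1 -> lands@2:L; in-air after throw: [b2@2:L b1@4:L]
Beat 2 (L): throw ball2 h=7 -> lands@9:R; in-air after throw: [b1@4:L b2@9:R]
Beat 3 (R): throw ball3 h=2 -> lands@5:R; in-air after throw: [b1@4:L b3@5:R b2@9:R]
Beat 4 (L): throw ball1 h=3 -> lands@7:R; in-air after throw: [b3@5:R b1@7:R b2@9:R]
Beat 5 (R): throw ball3 h=7 -> lands@12:L; in-air after throw: [b1@7:R b2@9:R b3@12:L]

Answer: ball1:lands@7:R ball2:lands@9:R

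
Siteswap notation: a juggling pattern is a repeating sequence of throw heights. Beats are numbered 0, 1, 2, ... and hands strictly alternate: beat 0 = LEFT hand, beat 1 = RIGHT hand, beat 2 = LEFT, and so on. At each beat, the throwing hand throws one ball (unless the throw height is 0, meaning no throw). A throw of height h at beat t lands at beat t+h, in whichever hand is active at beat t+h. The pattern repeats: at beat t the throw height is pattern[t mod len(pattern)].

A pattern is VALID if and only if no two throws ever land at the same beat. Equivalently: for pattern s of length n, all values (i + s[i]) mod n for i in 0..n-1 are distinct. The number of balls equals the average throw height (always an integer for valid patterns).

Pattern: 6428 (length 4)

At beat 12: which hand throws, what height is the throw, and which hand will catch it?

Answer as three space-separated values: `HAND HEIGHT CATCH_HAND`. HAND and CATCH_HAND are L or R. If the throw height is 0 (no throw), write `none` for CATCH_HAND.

Answer: L 6 L

Derivation:
Beat 12: 12 mod 2 = 0, so hand = L
Throw height = pattern[12 mod 4] = pattern[0] = 6
Lands at beat 12+6=18, 18 mod 2 = 0, so catch hand = L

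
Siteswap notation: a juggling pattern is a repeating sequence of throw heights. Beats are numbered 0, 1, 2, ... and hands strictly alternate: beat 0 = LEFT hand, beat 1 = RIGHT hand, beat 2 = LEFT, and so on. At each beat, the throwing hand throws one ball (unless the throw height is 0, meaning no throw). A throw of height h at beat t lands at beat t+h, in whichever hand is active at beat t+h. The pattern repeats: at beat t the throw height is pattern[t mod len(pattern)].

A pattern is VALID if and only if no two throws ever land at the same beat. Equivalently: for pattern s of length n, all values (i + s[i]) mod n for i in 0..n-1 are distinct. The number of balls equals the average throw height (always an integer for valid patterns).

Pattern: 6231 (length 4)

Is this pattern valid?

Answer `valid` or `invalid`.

i=0: (i + s[i]) mod n = (0 + 6) mod 4 = 2
i=1: (i + s[i]) mod n = (1 + 2) mod 4 = 3
i=2: (i + s[i]) mod n = (2 + 3) mod 4 = 1
i=3: (i + s[i]) mod n = (3 + 1) mod 4 = 0
Residues: [2, 3, 1, 0], distinct: True

Answer: valid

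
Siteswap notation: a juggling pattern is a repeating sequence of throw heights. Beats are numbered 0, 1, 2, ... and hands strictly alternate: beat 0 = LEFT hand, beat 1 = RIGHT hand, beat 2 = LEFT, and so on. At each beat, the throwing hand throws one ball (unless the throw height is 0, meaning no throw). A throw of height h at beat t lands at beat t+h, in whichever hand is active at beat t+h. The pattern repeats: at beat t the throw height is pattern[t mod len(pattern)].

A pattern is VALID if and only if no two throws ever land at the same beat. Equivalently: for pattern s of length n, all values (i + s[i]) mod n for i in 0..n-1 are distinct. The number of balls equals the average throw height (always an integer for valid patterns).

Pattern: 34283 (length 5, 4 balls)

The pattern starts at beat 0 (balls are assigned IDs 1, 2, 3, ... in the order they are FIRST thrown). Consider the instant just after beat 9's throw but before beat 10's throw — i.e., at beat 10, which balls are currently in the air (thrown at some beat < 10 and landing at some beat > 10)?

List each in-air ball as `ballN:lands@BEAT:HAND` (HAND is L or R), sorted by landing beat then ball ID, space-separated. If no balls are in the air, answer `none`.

Beat 0 (L): throw ball1 h=3 -> lands@3:R; in-air after throw: [b1@3:R]
Beat 1 (R): throw ball2 h=4 -> lands@5:R; in-air after throw: [b1@3:R b2@5:R]
Beat 2 (L): throw ball3 h=2 -> lands@4:L; in-air after throw: [b1@3:R b3@4:L b2@5:R]
Beat 3 (R): throw ball1 h=8 -> lands@11:R; in-air after throw: [b3@4:L b2@5:R b1@11:R]
Beat 4 (L): throw ball3 h=3 -> lands@7:R; in-air after throw: [b2@5:R b3@7:R b1@11:R]
Beat 5 (R): throw ball2 h=3 -> lands@8:L; in-air after throw: [b3@7:R b2@8:L b1@11:R]
Beat 6 (L): throw ball4 h=4 -> lands@10:L; in-air after throw: [b3@7:R b2@8:L b4@10:L b1@11:R]
Beat 7 (R): throw ball3 h=2 -> lands@9:R; in-air after throw: [b2@8:L b3@9:R b4@10:L b1@11:R]
Beat 8 (L): throw ball2 h=8 -> lands@16:L; in-air after throw: [b3@9:R b4@10:L b1@11:R b2@16:L]
Beat 9 (R): throw ball3 h=3 -> lands@12:L; in-air after throw: [b4@10:L b1@11:R b3@12:L b2@16:L]
Beat 10 (L): throw ball4 h=3 -> lands@13:R; in-air after throw: [b1@11:R b3@12:L b4@13:R b2@16:L]

Answer: ball1:lands@11:R ball3:lands@12:L ball2:lands@16:L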